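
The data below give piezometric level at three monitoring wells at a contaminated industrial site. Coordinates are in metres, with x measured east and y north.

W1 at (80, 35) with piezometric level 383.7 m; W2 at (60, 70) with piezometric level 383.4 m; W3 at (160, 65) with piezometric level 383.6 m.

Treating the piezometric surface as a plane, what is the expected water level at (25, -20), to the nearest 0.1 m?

384.0 m

Differences from W1: to W2 (Δx, Δy, Δh) = (-20, 35, -0.3); to W3 = (80, 30, -0.1).
Determinant of the coordinate differences = (-20)·30 − 80·35 = -3400.
∂h/∂x = [(-0.3)·30 − (-0.1)·35] / -3400 = +0.001618
∂h/∂y = [(-20)·(-0.1) − 80·(-0.3)] / -3400 = -0.007647
h(25, -20) = 383.7 + (+0.001618)·(-55) + (-0.007647)·(-55) = 383.7 -0.089 +0.421 = 384.032 m.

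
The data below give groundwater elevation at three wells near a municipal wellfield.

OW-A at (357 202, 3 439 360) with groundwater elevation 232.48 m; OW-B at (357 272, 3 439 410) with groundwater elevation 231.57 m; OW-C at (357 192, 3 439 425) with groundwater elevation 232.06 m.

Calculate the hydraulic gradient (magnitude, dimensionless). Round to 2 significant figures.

0.011

Three-point gradient (reference OW-A): Δ to OW-B = (70, 50, -0.91), Δ to OW-C = (-10, 65, -0.42).
∂h/∂x = -0.007554, ∂h/∂y = -0.007624 (det = 5050).
|∇h| = √(-0.007554² + -0.007624²) = 0.01073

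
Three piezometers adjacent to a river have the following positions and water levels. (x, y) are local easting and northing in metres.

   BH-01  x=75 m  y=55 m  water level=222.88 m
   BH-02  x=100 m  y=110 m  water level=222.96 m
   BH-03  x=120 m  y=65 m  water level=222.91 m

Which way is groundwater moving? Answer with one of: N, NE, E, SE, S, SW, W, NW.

Three-point gradient (reference BH-01): Δ to BH-02 = (25, 55, +0.08), Δ to BH-03 = (45, 10, +0.03).
∂h/∂x = +0.0003820, ∂h/∂y = +0.001281 (det = -2225).
Flow = −∇h = (-0.0003820 east, -0.001281 north), which points south.

S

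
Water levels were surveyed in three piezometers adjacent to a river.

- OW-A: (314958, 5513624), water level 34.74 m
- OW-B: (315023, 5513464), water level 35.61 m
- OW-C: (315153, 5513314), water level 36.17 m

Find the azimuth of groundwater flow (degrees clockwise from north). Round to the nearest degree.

Differences from OW-A: to OW-B (Δx, Δy, Δh) = (65, -160, +0.87); to OW-C = (195, -310, +1.43).
Solve a·Δx + b·Δy = Δh: det = 65·(-310) − 195·(-160) = 11050.
∂h/∂x = [(+0.87)·(-310) − (+1.43)·(-160)] / 11050 = -0.003701
∂h/∂y = [65·(+1.43) − 195·(+0.87)] / 11050 = -0.006941
Flow direction (−∇h) has components (+0.003701 E, +0.006941 N).
Azimuth = atan2(E, N) = atan2(+0.003701, +0.006941) = 28.1° ≈ 028°.

028°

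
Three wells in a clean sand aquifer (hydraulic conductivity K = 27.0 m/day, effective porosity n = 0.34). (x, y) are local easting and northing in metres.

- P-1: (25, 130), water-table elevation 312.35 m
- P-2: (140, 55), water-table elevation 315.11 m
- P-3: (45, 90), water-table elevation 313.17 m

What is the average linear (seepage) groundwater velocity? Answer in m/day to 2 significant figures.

1.6 m/day

Differences from P-1: to P-2 (Δx, Δy, Δh) = (115, -75, +2.76); to P-3 = (20, -40, +0.82).
Determinant of the coordinate differences = 115·(-40) − 20·(-75) = -3100.
∂h/∂x = [(+2.76)·(-40) − (+0.82)·(-75)] / -3100 = +0.01577
∂h/∂y = [115·(+0.82) − 20·(+2.76)] / -3100 = -0.01261
|∇h| = √(0.01577² + -0.01261²) = 0.02019
Seepage velocity v = K·i/n = 27.0 × 0.02019 / 0.34 = 1.603 m/day.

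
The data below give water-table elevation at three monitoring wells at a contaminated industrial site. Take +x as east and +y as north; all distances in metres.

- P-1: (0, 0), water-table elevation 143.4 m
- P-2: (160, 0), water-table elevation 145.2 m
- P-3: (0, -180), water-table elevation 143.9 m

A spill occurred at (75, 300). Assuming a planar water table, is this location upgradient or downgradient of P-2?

downgradient

∂h/∂x = (145.2 − 143.4) / (160 − 0) = +0.01125
∂h/∂y = (143.9 − 143.4) / (-180 − 0) = -0.002778
Head at (75, 300) = 143.4 + (+0.01125)·(75) + (-0.002778)·(300) = 143.41 m.
That is lower than the 145.2 m at P-2, so the point is downgradient.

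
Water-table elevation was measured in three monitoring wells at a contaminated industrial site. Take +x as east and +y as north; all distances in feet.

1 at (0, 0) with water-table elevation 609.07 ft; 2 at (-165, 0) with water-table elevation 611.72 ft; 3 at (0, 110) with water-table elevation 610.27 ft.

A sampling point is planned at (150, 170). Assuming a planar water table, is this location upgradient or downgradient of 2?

∂h/∂x = (611.72 − 609.07) / (-165 − 0) = -0.01606
∂h/∂y = (610.27 − 609.07) / (110 − 0) = +0.01091
Head at (150, 170) = 609.07 + (-0.01606)·(150) + (+0.01091)·(170) = 608.52 ft.
That is lower than the 611.72 ft at 2, so the point is downgradient.

downgradient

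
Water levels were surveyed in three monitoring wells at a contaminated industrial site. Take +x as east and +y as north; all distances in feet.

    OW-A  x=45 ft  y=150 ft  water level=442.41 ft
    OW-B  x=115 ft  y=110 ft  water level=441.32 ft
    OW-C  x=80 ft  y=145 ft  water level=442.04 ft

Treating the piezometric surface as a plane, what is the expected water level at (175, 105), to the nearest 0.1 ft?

Three-point gradient (reference OW-A): Δ to OW-B = (70, -40, -1.09), Δ to OW-C = (35, -5, -0.37).
∂h/∂x = -0.008905, ∂h/∂y = +0.01167 (det = 1050).
h(175, 105) = 442.41 + (-0.008905)·(130) + (+0.01167)·(-45) = 442.41 -1.158 -0.525 = 440.727 ft.

440.7 ft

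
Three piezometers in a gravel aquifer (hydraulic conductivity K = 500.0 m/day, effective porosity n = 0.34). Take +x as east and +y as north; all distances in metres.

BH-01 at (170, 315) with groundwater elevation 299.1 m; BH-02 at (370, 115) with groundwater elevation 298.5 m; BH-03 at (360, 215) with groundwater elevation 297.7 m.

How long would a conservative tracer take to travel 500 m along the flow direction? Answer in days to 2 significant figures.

Taking BH-01 as reference: BH-02−BH-01 = (200, -200, -0.6); BH-03−BH-01 = (190, -100, -1.4).
Solve a·Δx + b·Δy = Δh: det = 200·(-100) − 190·(-200) = 18000.
∂h/∂x = [(-0.6)·(-100) − (-1.4)·(-200)] / 18000 = -0.01222
∂h/∂y = [200·(-1.4) − 190·(-0.6)] / 18000 = -0.009222
|∇h| = √(-0.01222² + -0.009222²) = 0.01531
Seepage velocity v = K·i/n = 500.0 × 0.01531 / 0.34 = 22.51 m/day.
t = 500 / 22.51 = 22.21 days.

22 days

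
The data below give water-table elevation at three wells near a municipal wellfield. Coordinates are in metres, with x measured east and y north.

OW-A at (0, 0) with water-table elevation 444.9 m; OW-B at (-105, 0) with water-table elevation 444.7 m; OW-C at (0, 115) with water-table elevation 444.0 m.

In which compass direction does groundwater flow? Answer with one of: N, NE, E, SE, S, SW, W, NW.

N

∂h/∂x = (444.7 − 444.9) / (-105 − 0) = +0.001905
∂h/∂y = (444.0 − 444.9) / (115 − 0) = -0.007826
Flow = −∇h = (-0.001905 east, +0.007826 north), which points north.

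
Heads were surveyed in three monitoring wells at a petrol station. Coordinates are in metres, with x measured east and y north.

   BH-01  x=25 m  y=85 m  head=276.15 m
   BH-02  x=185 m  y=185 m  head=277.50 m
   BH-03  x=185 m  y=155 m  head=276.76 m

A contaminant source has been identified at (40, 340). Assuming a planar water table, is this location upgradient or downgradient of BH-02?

upgradient

Taking BH-01 as reference: BH-02−BH-01 = (160, 100, +1.35); BH-03−BH-01 = (160, 70, +0.61).
Determinant of the coordinate differences = 160·70 − 160·100 = -4800.
∂h/∂x = [(+1.35)·70 − (+0.61)·100] / -4800 = -0.006979
∂h/∂y = [160·(+0.61) − 160·(+1.35)] / -4800 = +0.02467
Head at (40, 340) = 276.15 + (-0.006979)·(15) + (+0.02467)·(255) = 282.34 m.
That is higher than the 277.50 m at BH-02, so the point is upgradient.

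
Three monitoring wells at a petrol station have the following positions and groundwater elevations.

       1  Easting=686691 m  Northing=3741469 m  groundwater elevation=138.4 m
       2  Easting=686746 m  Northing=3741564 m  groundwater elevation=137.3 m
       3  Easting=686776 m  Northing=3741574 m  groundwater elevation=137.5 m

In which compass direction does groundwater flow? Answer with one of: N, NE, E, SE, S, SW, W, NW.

NW

With h = a·x + b·y + c and 1 as origin, the differences give:
  55·a + 95·b = -1.1
  85·a + 105·b = -0.9
Eliminate b (×105 and ×95, subtract): -2300·a = -30.00 → a = ∂h/∂x = +0.01304
Back-substitute: b = ∂h/∂y = -0.01913.
Flow = −∇h = (-0.01304 east, +0.01913 north), which points northwest.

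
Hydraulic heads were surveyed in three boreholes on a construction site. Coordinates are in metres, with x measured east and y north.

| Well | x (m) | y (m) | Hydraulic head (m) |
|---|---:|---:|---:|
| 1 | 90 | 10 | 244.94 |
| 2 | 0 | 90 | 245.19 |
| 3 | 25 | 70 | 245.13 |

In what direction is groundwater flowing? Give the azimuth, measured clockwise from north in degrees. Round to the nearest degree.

193°

Taking 1 as reference: 2−1 = (-90, 80, +0.25); 3−1 = (-65, 60, +0.19).
Determinant of the coordinate differences = (-90)·60 − (-65)·80 = -200.
∂h/∂x = [(+0.25)·60 − (+0.19)·80] / -200 = +0.0010000
∂h/∂y = [(-90)·(+0.19) − (-65)·(+0.25)] / -200 = +0.004250
Flow direction (−∇h) has components (-0.0010000 E, -0.004250 N).
Azimuth = atan2(E, N) = atan2(-0.0010000, -0.004250) = 193.2° ≈ 193°.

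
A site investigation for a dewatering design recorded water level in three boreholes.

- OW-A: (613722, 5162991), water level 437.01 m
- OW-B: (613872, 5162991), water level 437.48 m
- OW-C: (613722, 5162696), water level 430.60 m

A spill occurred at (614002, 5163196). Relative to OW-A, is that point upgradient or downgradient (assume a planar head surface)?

∂h/∂x = (437.48 − 437.01) / (613872 − 613722) = +0.003133
∂h/∂y = (430.60 − 437.01) / (5162696 − 5162991) = +0.02173
Head at (614002, 5163196) = 437.01 + (+0.003133)·(280) + (+0.02173)·(205) = 442.34 m.
That is higher than the 437.01 m at OW-A, so the point is upgradient.

upgradient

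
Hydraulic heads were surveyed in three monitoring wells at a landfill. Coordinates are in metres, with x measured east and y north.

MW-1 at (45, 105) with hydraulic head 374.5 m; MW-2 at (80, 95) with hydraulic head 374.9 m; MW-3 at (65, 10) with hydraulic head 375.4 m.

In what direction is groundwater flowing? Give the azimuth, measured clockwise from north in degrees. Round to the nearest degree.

With h = a·x + b·y + c and MW-1 as origin, the differences give:
  35·a + (-10)·b = +0.4
  20·a + (-95)·b = +0.9
Eliminate b (×(-95) and ×(-10), subtract): -3125·a = -29.00 → a = ∂h/∂x = +0.009280
Back-substitute: b = ∂h/∂y = -0.007520.
Flow direction (−∇h) has components (-0.009280 E, +0.007520 N).
Azimuth = atan2(E, N) = atan2(-0.009280, +0.007520) = 309.0° ≈ 309°.

309°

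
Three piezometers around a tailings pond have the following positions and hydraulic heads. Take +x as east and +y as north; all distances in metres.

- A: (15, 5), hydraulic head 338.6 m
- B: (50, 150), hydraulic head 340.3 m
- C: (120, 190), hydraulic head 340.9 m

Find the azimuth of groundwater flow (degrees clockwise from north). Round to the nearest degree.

Differences from A: to B (Δx, Δy, Δh) = (35, 145, +1.7); to C = (105, 185, +2.3).
Solve a·Δx + b·Δy = Δh: det = 35·185 − 105·145 = -8750.
∂h/∂x = [(+1.7)·185 − (+2.3)·145] / -8750 = +0.002171
∂h/∂y = [35·(+2.3) − 105·(+1.7)] / -8750 = +0.01120
Flow direction (−∇h) has components (-0.002171 E, -0.01120 N).
Azimuth = atan2(E, N) = atan2(-0.002171, -0.01120) = 191.0° ≈ 191°.

191°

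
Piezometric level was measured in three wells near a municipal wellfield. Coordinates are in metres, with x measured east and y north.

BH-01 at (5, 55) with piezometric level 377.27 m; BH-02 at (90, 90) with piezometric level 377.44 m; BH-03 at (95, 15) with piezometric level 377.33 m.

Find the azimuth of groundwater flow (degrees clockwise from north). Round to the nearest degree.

221°

Differences from BH-01: to BH-02 (Δx, Δy, Δh) = (85, 35, +0.17); to BH-03 = (90, -40, +0.06).
Determinant of the coordinate differences = 85·(-40) − 90·35 = -6550.
∂h/∂x = [(+0.17)·(-40) − (+0.06)·35] / -6550 = +0.001359
∂h/∂y = [85·(+0.06) − 90·(+0.17)] / -6550 = +0.001557
Flow direction (−∇h) has components (-0.001359 E, -0.001557 N).
Azimuth = atan2(E, N) = atan2(-0.001359, -0.001557) = 221.1° ≈ 221°.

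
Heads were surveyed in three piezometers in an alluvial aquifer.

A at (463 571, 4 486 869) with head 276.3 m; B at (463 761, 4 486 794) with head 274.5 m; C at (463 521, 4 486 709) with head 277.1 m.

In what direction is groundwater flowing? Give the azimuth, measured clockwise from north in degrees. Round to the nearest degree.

With h = a·x + b·y + c and A as origin, the differences give:
  190·a + (-75)·b = -1.8
  (-50)·a + (-160)·b = +0.8
Eliminate b (×(-160) and ×(-75), subtract): -34150·a = 348.00 → a = ∂h/∂x = -0.01019
Back-substitute: b = ∂h/∂y = -0.001816.
Flow direction (−∇h) has components (+0.01019 E, +0.001816 N).
Azimuth = atan2(E, N) = atan2(+0.01019, +0.001816) = 79.9° ≈ 080°.

080°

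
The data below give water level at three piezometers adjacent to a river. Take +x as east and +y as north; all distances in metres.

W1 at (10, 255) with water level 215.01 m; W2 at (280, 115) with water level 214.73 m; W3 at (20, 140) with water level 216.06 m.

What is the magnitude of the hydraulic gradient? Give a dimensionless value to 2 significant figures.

0.011

Taking W1 as reference: W2−W1 = (270, -140, -0.28); W3−W1 = (10, -115, +1.05).
Solve a·Δx + b·Δy = Δh: det = 270·(-115) − 10·(-140) = -29650.
∂h/∂x = [(-0.28)·(-115) − (+1.05)·(-140)] / -29650 = -0.006044
∂h/∂y = [270·(+1.05) − 10·(-0.28)] / -29650 = -0.009656
|∇h| = √(-0.006044² + -0.009656²) = 0.01139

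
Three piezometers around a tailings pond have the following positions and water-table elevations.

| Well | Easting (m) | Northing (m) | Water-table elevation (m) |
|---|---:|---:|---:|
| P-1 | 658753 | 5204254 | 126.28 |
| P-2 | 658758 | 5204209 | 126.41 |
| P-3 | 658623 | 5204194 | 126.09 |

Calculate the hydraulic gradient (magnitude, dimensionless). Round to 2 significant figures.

0.0037

Differences from P-1: to P-2 (Δx, Δy, Δh) = (5, -45, +0.13); to P-3 = (-130, -60, -0.19).
Determinant of the coordinate differences = 5·(-60) − (-130)·(-45) = -6150.
∂h/∂x = [(+0.13)·(-60) − (-0.19)·(-45)] / -6150 = +0.002659
∂h/∂y = [5·(-0.19) − (-130)·(+0.13)] / -6150 = -0.002593
|∇h| = √(0.002659² + -0.002593²) = 0.003714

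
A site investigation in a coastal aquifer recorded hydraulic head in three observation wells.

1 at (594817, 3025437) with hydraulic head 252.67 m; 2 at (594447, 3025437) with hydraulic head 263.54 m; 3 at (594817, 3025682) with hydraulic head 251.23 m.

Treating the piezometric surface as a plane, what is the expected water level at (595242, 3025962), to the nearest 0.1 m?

237.1 m

∂h/∂x = (263.54 − 252.67) / (594447 − 594817) = -0.02938
∂h/∂y = (251.23 − 252.67) / (3025682 − 3025437) = -0.005878
h(595242, 3025962) = 252.67 + (-0.02938)·(425) + (-0.005878)·(525) = 252.67 -12.486 -3.086 = 237.098 m.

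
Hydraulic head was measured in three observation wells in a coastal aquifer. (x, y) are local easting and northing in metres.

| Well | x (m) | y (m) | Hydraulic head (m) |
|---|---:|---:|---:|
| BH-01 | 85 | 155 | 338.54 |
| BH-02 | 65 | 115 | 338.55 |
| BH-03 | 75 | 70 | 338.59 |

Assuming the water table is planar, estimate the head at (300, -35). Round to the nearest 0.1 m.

Differences from BH-01: to BH-02 (Δx, Δy, Δh) = (-20, -40, +0.01); to BH-03 = (-10, -85, +0.05).
Solve a·Δx + b·Δy = Δh: det = (-20)·(-85) − (-10)·(-40) = 1300.
∂h/∂x = [(+0.01)·(-85) − (+0.05)·(-40)] / 1300 = +0.0008846
∂h/∂y = [(-20)·(+0.05) − (-10)·(+0.01)] / 1300 = -0.0006923
h(300, -35) = 338.54 + (+0.0008846)·(215) + (-0.0006923)·(-190) = 338.54 +0.190 +0.132 = 338.862 m.

338.9 m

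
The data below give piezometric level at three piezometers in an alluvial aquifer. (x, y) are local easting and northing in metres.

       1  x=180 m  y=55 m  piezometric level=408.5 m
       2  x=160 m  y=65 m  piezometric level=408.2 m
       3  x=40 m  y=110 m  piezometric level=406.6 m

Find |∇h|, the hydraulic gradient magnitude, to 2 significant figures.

Differences from 1: to 2 (Δx, Δy, Δh) = (-20, 10, -0.3); to 3 = (-140, 55, -1.9).
Determinant of the coordinate differences = (-20)·55 − (-140)·10 = 300.
∂h/∂x = [(-0.3)·55 − (-1.9)·10] / 300 = +0.008333
∂h/∂y = [(-20)·(-1.9) − (-140)·(-0.3)] / 300 = -0.01333
|∇h| = √(0.008333² + -0.01333²) = 0.01572

0.016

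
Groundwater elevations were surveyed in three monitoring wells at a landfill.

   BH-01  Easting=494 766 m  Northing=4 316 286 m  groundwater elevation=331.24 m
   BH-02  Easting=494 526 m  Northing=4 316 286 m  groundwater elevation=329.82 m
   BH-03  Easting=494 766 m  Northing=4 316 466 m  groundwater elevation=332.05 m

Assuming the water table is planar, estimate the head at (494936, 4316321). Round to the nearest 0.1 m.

∂h/∂x = (329.82 − 331.24) / (494526 − 494766) = +0.005917
∂h/∂y = (332.05 − 331.24) / (4316466 − 4316286) = +0.004500
h(494936, 4316321) = 331.24 + (+0.005917)·(170) + (+0.004500)·(35) = 331.24 +1.006 +0.158 = 332.403 m.

332.4 m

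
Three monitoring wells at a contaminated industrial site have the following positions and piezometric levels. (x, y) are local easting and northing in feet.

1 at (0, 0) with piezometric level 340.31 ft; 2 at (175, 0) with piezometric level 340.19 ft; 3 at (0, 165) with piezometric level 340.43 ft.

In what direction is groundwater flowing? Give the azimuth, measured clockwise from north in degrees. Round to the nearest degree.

137°

∂h/∂x = (340.19 − 340.31) / (175 − 0) = -0.0006857
∂h/∂y = (340.43 − 340.31) / (165 − 0) = +0.0007273
Flow direction (−∇h) has components (+0.0006857 E, -0.0007273 N).
Azimuth = atan2(E, N) = atan2(+0.0006857, -0.0007273) = 136.7° ≈ 137°.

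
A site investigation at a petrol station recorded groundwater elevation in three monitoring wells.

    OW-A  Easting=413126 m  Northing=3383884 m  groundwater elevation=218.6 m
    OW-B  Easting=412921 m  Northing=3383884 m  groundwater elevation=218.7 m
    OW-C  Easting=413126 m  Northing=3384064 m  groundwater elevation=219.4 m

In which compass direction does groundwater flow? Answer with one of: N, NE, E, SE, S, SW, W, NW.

∂h/∂x = (218.7 − 218.6) / (412921 − 413126) = -0.0004878
∂h/∂y = (219.4 − 218.6) / (3384064 − 3383884) = +0.004444
Flow = −∇h = (+0.0004878 east, -0.004444 north), which points south.

S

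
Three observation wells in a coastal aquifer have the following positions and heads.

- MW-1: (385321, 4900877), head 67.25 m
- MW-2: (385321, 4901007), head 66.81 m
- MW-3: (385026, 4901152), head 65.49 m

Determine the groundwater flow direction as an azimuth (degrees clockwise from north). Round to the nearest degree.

320°

Taking MW-1 as reference: MW-2−MW-1 = (0, 130, -0.44); MW-3−MW-1 = (-295, 275, -1.76).
Solve a·Δx + b·Δy = Δh: det = 0·275 − (-295)·130 = 38350.
∂h/∂x = [(-0.44)·275 − (-1.76)·130] / 38350 = +0.002811
∂h/∂y = [0·(-1.76) − (-295)·(-0.44)] / 38350 = -0.003385
Flow direction (−∇h) has components (-0.002811 E, +0.003385 N).
Azimuth = atan2(E, N) = atan2(-0.002811, +0.003385) = 320.3° ≈ 320°.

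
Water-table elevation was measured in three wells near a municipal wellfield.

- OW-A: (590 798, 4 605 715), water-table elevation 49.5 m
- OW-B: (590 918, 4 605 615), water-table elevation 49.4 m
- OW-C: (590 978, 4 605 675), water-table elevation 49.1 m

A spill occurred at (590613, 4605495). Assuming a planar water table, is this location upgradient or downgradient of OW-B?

upgradient

Three-point gradient (reference OW-A): Δ to OW-B = (120, -100, -0.1), Δ to OW-C = (180, -40, -0.4).
∂h/∂x = -0.002727, ∂h/∂y = -0.002273 (det = 13200).
Head at (590613, 4605495) = 49.5 + (-0.002727)·(-185) + (-0.002273)·(-220) = 50.50 m.
That is higher than the 49.4 m at OW-B, so the point is upgradient.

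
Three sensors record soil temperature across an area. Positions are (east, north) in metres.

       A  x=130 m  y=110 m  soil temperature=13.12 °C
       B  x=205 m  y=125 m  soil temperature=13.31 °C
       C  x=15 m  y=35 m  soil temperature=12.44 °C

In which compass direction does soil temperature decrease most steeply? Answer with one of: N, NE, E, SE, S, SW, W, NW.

Taking A as reference: B−A = (75, 15, +0.19); C−A = (-115, -75, -0.68).
Solve a·Δx + b·Δy = ΔT: det = 75·(-75) − (-115)·15 = -3900.
∂T/∂x = [(+0.19)·(-75) − (-0.68)·15] / -3900 = +0.001038
∂T/∂y = [75·(-0.68) − (-115)·(+0.19)] / -3900 = +0.007474
Steepest decrease is along −∇f = (-0.001038 E, -0.007474 N) → south.

S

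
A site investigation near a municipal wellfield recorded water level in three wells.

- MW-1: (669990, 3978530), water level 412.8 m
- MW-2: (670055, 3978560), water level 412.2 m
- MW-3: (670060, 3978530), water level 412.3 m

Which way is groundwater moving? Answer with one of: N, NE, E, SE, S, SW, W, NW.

Three-point gradient (reference MW-1): Δ to MW-2 = (65, 30, -0.6), Δ to MW-3 = (70, 0, -0.5).
∂h/∂x = -0.007143, ∂h/∂y = -0.004524 (det = -2100).
Flow = −∇h = (+0.007143 east, +0.004524 north), which points northeast.

NE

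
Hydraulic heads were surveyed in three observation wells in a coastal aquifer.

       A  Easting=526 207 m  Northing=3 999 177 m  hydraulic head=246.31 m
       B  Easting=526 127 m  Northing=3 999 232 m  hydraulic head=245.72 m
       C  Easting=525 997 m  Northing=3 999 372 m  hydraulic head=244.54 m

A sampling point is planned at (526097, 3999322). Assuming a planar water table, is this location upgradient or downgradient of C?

upgradient

With h = a·x + b·y + c and A as origin, the differences give:
  (-80)·a + 55·b = -0.59
  (-210)·a + 195·b = -1.77
Eliminate b (×195 and ×55, subtract): -4050·a = -17.700 → a = ∂h/∂x = +0.004370
Back-substitute: b = ∂h/∂y = -0.004370.
Head at (526097, 3999322) = 246.31 + (+0.004370)·(-110) + (-0.004370)·(145) = 245.20 m.
That is higher than the 244.54 m at C, so the point is upgradient.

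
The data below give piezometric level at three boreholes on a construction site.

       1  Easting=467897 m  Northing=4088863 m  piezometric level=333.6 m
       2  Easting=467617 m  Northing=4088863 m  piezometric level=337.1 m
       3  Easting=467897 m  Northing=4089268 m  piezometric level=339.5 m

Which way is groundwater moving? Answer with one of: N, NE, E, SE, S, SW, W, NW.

SE

∂h/∂x = (337.1 − 333.6) / (467617 − 467897) = -0.01250
∂h/∂y = (339.5 − 333.6) / (4089268 − 4088863) = +0.01457
Flow = −∇h = (+0.01250 east, -0.01457 north), which points southeast.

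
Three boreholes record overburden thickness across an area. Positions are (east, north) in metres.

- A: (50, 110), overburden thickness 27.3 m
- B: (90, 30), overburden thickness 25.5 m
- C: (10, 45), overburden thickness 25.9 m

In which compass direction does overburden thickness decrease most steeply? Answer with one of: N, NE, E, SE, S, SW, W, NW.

Three-point gradient (reference A): Δ to B = (40, -80, -1.8), Δ to C = (-40, -65, -1.4).
∂d/∂x = -0.0008621, ∂d/∂y = +0.02207 (det = -5800).
Steepest decrease is along −∇f = (+0.0008621 E, -0.02207 N) → south.

S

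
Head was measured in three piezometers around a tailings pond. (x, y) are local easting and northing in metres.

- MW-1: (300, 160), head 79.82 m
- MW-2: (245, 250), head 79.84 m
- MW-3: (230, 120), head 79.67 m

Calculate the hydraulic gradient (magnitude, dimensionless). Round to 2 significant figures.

0.0019

Differences from MW-1: to MW-2 (Δx, Δy, Δh) = (-55, 90, +0.02); to MW-3 = (-70, -40, -0.15).
Solve a·Δx + b·Δy = Δh: det = (-55)·(-40) − (-70)·90 = 8500.
∂h/∂x = [(+0.02)·(-40) − (-0.15)·90] / 8500 = +0.001494
∂h/∂y = [(-55)·(-0.15) − (-70)·(+0.02)] / 8500 = +0.001135
|∇h| = √(0.001494² + 0.001135²) = 0.001876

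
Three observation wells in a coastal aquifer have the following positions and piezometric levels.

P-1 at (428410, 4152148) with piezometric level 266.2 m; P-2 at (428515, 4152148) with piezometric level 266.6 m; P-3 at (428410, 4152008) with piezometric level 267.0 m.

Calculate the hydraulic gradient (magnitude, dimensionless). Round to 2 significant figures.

∂h/∂x = (266.6 − 266.2) / (428515 − 428410) = +0.003810
∂h/∂y = (267.0 − 266.2) / (4152008 − 4152148) = -0.005714
|∇h| = √(0.003810² + -0.005714²) = 0.006868

0.0069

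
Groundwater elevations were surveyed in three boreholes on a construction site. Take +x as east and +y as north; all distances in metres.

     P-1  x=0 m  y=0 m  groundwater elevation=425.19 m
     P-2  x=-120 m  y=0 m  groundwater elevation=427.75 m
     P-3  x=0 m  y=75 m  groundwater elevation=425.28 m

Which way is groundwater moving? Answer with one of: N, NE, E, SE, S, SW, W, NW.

∂h/∂x = (427.75 − 425.19) / (-120 − 0) = -0.02133
∂h/∂y = (425.28 − 425.19) / (75 − 0) = +0.001200
Flow = −∇h = (+0.02133 east, -0.001200 north), which points east.

E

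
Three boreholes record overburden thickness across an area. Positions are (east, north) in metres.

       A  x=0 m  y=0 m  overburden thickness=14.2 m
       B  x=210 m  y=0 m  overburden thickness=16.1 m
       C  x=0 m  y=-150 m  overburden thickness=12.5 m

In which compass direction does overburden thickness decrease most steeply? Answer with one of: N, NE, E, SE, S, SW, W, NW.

SW

∂d/∂x = (16.1 − 14.2) / (210 − 0) = +0.009048
∂d/∂y = (12.5 − 14.2) / (-150 − 0) = +0.01133
Steepest decrease is along −∇f = (-0.009048 E, -0.01133 N) → southwest.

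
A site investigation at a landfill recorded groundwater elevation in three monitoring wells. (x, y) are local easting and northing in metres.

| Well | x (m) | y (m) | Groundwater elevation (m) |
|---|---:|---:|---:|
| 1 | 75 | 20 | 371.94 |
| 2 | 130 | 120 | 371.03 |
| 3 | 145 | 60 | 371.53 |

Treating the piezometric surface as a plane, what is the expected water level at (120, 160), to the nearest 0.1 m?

Taking 1 as reference: 2−1 = (55, 100, -0.91); 3−1 = (70, 40, -0.41).
Solve a·Δx + b·Δy = Δh: det = 55·40 − 70·100 = -4800.
∂h/∂x = [(-0.91)·40 − (-0.41)·100] / -4800 = -0.0009583
∂h/∂y = [55·(-0.41) − 70·(-0.91)] / -4800 = -0.008573
h(120, 160) = 371.94 + (-0.0009583)·(45) + (-0.008573)·(140) = 371.94 -0.043 -1.200 = 370.697 m.

370.7 m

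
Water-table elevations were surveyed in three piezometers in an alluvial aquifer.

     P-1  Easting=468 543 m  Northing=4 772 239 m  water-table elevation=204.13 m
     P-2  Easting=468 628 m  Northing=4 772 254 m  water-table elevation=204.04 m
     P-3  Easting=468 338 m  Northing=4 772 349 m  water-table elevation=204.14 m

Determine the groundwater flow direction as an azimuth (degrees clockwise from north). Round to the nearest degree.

030°

With h = a·x + b·y + c and P-1 as origin, the differences give:
  85·a + 15·b = -0.09
  (-205)·a + 110·b = +0.01
Eliminate b (×110 and ×15, subtract): 12425·a = -10.050 → a = ∂h/∂x = -0.0008089
Back-substitute: b = ∂h/∂y = -0.001416.
Flow direction (−∇h) has components (+0.0008089 E, +0.001416 N).
Azimuth = atan2(E, N) = atan2(+0.0008089, +0.001416) = 29.7° ≈ 030°.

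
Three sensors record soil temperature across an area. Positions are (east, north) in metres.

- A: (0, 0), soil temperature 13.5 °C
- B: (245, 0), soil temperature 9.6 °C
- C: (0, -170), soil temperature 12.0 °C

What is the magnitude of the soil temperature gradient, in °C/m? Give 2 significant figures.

0.018 °C/m

∂T/∂x = (9.6 − 13.5) / (245 − 0) = -0.01592
∂T/∂y = (12.0 − 13.5) / (-170 − 0) = +0.008824
|∇f| = √(-0.01592² + 0.008824²) = 0.0182 °C/m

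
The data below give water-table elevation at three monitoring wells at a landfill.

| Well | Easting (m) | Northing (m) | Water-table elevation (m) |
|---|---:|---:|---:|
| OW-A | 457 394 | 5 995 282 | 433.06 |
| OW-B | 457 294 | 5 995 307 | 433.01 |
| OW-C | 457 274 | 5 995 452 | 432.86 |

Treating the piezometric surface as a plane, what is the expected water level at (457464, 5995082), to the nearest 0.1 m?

433.3 m

Differences from OW-A: to OW-B (Δx, Δy, Δh) = (-100, 25, -0.05); to OW-C = (-120, 170, -0.20).
Solve a·Δx + b·Δy = Δh: det = (-100)·170 − (-120)·25 = -14000.
∂h/∂x = [(-0.05)·170 − (-0.20)·25] / -14000 = +0.0002500
∂h/∂y = [(-100)·(-0.20) − (-120)·(-0.05)] / -14000 = -0.0010000
h(457464, 5995082) = 433.06 + (+0.0002500)·(70) + (-0.0010000)·(-200) = 433.06 +0.018 +0.200 = 433.278 m.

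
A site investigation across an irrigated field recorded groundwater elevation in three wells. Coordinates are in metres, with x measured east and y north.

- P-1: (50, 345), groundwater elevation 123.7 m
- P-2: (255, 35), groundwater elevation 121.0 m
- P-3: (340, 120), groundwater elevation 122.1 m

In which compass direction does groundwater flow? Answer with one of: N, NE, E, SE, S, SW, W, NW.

Differences from P-1: to P-2 (Δx, Δy, Δh) = (205, -310, -2.7); to P-3 = (290, -225, -1.6).
Determinant of the coordinate differences = 205·(-225) − 290·(-310) = 43775.
∂h/∂x = [(-2.7)·(-225) − (-1.6)·(-310)] / 43775 = +0.002547
∂h/∂y = [205·(-1.6) − 290·(-2.7)] / 43775 = +0.01039
Flow = −∇h = (-0.002547 east, -0.01039 north), which points south.

S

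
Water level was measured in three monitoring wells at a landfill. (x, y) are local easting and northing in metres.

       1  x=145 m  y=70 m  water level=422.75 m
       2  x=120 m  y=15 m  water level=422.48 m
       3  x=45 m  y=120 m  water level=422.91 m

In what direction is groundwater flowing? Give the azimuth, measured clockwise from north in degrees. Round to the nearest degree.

189°

Three-point gradient (reference 1): Δ to 2 = (-25, -55, -0.27), Δ to 3 = (-100, 50, +0.16).
∂h/∂x = +0.0006963, ∂h/∂y = +0.004593 (det = -6750).
Flow direction (−∇h) has components (-0.0006963 E, -0.004593 N).
Azimuth = atan2(E, N) = atan2(-0.0006963, -0.004593) = 188.6° ≈ 189°.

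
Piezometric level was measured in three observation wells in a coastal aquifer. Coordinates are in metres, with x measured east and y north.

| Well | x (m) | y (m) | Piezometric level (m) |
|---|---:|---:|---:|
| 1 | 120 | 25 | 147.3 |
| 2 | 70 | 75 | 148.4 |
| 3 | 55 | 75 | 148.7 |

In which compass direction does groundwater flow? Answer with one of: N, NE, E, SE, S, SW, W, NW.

Taking 1 as reference: 2−1 = (-50, 50, +1.1); 3−1 = (-65, 50, +1.4).
Solve a·Δx + b·Δy = Δh: det = (-50)·50 − (-65)·50 = 750.
∂h/∂x = [(+1.1)·50 − (+1.4)·50] / 750 = -0.02000
∂h/∂y = [(-50)·(+1.4) − (-65)·(+1.1)] / 750 = +0.002000
Flow = −∇h = (+0.02000 east, -0.002000 north), which points east.

E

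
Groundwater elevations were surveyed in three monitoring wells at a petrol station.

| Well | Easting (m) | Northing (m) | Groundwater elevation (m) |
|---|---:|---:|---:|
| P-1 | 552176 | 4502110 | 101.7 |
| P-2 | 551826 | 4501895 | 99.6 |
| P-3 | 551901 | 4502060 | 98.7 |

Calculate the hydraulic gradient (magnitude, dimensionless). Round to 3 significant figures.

With h = a·x + b·y + c and P-1 as origin, the differences give:
  (-350)·a + (-215)·b = -2.1
  (-275)·a + (-50)·b = -3.0
Eliminate b (×(-50) and ×(-215), subtract): -41625·a = -540.00 → a = ∂h/∂x = +0.01297
Back-substitute: b = ∂h/∂y = -0.01135.
|∇h| = √(0.01297² + -0.01135²) = 0.01723

0.0172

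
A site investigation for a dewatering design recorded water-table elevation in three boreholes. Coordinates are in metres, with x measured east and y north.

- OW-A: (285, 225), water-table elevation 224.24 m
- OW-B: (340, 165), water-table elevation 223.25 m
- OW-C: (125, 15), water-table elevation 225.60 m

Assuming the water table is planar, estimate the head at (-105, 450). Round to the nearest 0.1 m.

With h = a·x + b·y + c and OW-A as origin, the differences give:
  55·a + (-60)·b = -0.99
  (-160)·a + (-210)·b = +1.36
Eliminate b (×(-210) and ×(-60), subtract): -21150·a = 289.500 → a = ∂h/∂x = -0.01369
Back-substitute: b = ∂h/∂y = +0.003953.
h(-105, 450) = 224.24 + (-0.01369)·(-390) + (+0.003953)·(225) = 224.24 +5.338 +0.889 = 230.468 m.

230.5 m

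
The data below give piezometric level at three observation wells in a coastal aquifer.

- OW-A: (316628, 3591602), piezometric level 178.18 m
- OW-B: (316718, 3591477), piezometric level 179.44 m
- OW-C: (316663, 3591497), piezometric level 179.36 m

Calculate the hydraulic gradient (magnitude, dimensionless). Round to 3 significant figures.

With h = a·x + b·y + c and OW-A as origin, the differences give:
  90·a + (-125)·b = +1.26
  35·a + (-105)·b = +1.18
Eliminate b (×(-105) and ×(-125), subtract): -5075·a = 15.200 → a = ∂h/∂x = -0.002995
Back-substitute: b = ∂h/∂y = -0.01224.
|∇h| = √(-0.002995² + -0.01224²) = 0.0126

0.0126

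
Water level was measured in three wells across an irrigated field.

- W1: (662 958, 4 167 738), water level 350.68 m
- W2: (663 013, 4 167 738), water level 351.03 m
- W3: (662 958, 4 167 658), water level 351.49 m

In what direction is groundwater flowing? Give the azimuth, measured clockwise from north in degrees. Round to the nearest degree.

∂h/∂x = (351.03 − 350.68) / (663013 − 662958) = +0.006364
∂h/∂y = (351.49 − 350.68) / (4167658 − 4167738) = -0.01013
Flow direction (−∇h) has components (-0.006364 E, +0.01013 N).
Azimuth = atan2(E, N) = atan2(-0.006364, +0.01013) = 327.9° ≈ 328°.

328°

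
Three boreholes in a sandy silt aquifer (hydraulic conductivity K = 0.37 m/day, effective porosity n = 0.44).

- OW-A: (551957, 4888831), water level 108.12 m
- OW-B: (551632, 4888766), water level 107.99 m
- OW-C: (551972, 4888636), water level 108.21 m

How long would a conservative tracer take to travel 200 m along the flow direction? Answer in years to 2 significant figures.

1000 years

With h = a·x + b·y + c and OW-A as origin, the differences give:
  (-325)·a + (-65)·b = -0.13
  15·a + (-195)·b = +0.09
Eliminate b (×(-195) and ×(-65), subtract): 64350·a = 31.200 → a = ∂h/∂x = +0.0004848
Back-substitute: b = ∂h/∂y = -0.0004242.
|∇h| = √(0.0004848² + -0.0004242²) = 0.0006442
Seepage velocity v = K·i/n = 0.37 × 0.0006442 / 0.44 = 0.0005417 m/day.
t = 200 / 0.0005417 = 3.692e+05 days = 1.01e+03 years.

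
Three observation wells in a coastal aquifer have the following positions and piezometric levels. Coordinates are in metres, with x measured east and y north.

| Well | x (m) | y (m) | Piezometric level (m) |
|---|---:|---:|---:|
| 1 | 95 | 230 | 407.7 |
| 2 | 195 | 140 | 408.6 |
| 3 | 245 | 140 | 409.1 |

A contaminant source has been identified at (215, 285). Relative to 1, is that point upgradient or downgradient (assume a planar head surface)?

Three-point gradient (reference 1): Δ to 2 = (100, -90, +0.9), Δ to 3 = (150, -90, +1.4).
∂h/∂x = +0.01000, ∂h/∂y = +0.001111 (det = 4500).
Head at (215, 285) = 407.7 + (+0.01000)·(120) + (+0.001111)·(55) = 408.96 m.
That is higher than the 407.7 m at 1, so the point is upgradient.

upgradient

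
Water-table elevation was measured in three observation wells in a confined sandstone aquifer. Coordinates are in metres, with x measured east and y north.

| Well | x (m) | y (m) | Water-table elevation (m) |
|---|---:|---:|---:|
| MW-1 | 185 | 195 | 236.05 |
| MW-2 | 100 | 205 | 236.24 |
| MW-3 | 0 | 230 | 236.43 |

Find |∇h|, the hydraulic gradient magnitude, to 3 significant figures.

0.00358

Taking MW-1 as reference: MW-2−MW-1 = (-85, 10, +0.19); MW-3−MW-1 = (-185, 35, +0.38).
Solve a·Δx + b·Δy = Δh: det = (-85)·35 − (-185)·10 = -1125.
∂h/∂x = [(+0.19)·35 − (+0.38)·10] / -1125 = -0.002533
∂h/∂y = [(-85)·(+0.38) − (-185)·(+0.19)] / -1125 = -0.002533
|∇h| = √(-0.002533² + -0.002533²) = 0.003582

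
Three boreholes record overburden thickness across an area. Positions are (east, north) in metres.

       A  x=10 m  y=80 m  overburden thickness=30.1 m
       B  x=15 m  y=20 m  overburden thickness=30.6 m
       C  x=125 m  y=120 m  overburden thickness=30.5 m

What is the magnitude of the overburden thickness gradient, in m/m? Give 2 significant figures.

0.0100 m/m

With d = a·x + b·y + c and A as origin, the differences give:
  5·a + (-60)·b = +0.5
  115·a + 40·b = +0.4
Eliminate b (×40 and ×(-60), subtract): 7100·a = 44.00 → a = ∂d/∂x = +0.006197
Back-substitute: b = ∂d/∂y = -0.007817.
|∇f| = √(0.006197² + -0.007817²) = 0.009975 m/m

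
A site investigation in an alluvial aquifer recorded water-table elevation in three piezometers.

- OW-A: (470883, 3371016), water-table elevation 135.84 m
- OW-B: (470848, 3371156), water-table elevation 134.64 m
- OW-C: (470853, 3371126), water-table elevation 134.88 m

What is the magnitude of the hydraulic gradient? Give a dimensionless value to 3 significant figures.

0.00970

Taking OW-A as reference: OW-B−OW-A = (-35, 140, -1.20); OW-C−OW-A = (-30, 110, -0.96).
Determinant of the coordinate differences = (-35)·110 − (-30)·140 = 350.
∂h/∂x = [(-1.20)·110 − (-0.96)·140] / 350 = +0.006857
∂h/∂y = [(-35)·(-0.96) − (-30)·(-1.20)] / 350 = -0.006857
|∇h| = √(0.006857² + -0.006857²) = 0.009697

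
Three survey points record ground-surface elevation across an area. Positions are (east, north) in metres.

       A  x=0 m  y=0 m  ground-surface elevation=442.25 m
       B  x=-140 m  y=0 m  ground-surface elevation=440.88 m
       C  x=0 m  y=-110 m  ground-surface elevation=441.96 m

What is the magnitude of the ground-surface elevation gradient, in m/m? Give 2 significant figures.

0.010 m/m

∂z/∂x = (440.88 − 442.25) / (-140 − 0) = +0.009786
∂z/∂y = (441.96 − 442.25) / (-110 − 0) = +0.002636
|∇f| = √(0.009786² + 0.002636²) = 0.01013 m/m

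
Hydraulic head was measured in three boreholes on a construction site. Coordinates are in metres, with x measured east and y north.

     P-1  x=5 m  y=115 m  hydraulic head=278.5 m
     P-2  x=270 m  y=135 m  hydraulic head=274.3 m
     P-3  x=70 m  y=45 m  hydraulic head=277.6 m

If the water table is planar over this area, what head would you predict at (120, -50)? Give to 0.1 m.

Three-point gradient (reference P-1): Δ to P-2 = (265, 20, -4.2), Δ to P-3 = (65, -70, -0.9).
∂h/∂x = -0.01572, ∂h/∂y = -0.001738 (det = -19850).
h(120, -50) = 278.5 + (-0.01572)·(115) + (-0.001738)·(-165) = 278.5 -1.808 +0.287 = 276.979 m.

277.0 m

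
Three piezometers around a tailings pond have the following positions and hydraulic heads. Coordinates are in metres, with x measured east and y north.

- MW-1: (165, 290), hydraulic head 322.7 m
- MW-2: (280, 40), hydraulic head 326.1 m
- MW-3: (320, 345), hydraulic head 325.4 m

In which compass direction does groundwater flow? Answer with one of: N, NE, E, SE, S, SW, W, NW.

W

Three-point gradient (reference MW-1): Δ to MW-2 = (115, -250, +3.4), Δ to MW-3 = (155, 55, +2.7).
∂h/∂x = +0.01912, ∂h/∂y = -0.004803 (det = 45075).
Flow = −∇h = (-0.01912 east, +0.004803 north), which points west.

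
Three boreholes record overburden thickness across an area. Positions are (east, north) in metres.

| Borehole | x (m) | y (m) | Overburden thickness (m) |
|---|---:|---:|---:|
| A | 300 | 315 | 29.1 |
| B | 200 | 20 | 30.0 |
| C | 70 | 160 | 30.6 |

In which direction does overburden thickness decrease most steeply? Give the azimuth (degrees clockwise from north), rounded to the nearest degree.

079°

Taking A as reference: B−A = (-100, -295, +0.9); C−A = (-230, -155, +1.5).
Determinant of the coordinate differences = (-100)·(-155) − (-230)·(-295) = -52350.
∂d/∂x = [(+0.9)·(-155) − (+1.5)·(-295)] / -52350 = -0.005788
∂d/∂y = [(-100)·(+1.5) − (-230)·(+0.9)] / -52350 = -0.001089
Steepest decrease is along −∇f: components (+0.005788 E, +0.001089 N).
Azimuth = atan2(+0.005788, +0.001089) = 79.3° ≈ 079°.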